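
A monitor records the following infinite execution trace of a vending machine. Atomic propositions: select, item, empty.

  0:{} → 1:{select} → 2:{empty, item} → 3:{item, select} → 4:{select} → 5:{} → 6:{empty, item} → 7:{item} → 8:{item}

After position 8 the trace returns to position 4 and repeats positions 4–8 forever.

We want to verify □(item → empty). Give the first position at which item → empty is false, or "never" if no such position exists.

3

Check item → empty at each position in order: 0 ✓, 1 ✓, 2 ✓.
At position 3 the labels are {item, select}, so item → empty is false there. This is the first violation.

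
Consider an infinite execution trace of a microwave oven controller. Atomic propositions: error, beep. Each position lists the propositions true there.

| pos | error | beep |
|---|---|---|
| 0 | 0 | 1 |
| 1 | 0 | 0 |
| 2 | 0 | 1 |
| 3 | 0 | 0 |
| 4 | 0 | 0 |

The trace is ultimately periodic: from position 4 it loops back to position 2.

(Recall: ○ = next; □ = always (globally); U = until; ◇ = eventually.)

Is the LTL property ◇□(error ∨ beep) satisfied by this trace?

□(error ∨ beep) is false at every position 0..4, so it never becomes true and ◇□(error ∨ beep) fails.

Violated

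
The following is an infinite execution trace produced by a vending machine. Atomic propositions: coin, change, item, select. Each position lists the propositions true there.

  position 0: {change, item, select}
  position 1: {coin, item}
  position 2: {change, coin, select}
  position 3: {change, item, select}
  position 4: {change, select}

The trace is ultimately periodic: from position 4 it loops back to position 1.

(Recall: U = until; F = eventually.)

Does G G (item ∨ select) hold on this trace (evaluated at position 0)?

Satisfied

G (item ∨ select) holds at every position 0..4, and those are all positions ever visited, so G G (item ∨ select) holds.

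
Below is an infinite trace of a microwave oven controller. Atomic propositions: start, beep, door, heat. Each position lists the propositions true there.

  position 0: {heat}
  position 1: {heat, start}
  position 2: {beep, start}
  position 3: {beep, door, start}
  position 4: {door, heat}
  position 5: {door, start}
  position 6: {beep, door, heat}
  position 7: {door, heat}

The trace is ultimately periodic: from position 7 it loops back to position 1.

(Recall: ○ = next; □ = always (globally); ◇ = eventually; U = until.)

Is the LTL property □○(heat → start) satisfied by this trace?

○(heat → start) must hold at every position from 0 onward. It fails at position 3, so □○(heat → start) is false.

Does not hold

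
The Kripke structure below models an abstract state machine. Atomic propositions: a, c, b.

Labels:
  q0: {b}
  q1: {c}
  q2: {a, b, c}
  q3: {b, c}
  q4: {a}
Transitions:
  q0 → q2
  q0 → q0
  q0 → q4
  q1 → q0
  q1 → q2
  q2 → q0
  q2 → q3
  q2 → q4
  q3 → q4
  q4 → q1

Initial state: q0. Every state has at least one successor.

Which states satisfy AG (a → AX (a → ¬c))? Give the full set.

States satisfying a → AX (a → ¬c): {q0, q1, q2, q3, q4}.
States satisfying AG (a → AX (a → ¬c)): {q0, q1, q2, q3, q4}.

{q0, q1, q2, q3, q4}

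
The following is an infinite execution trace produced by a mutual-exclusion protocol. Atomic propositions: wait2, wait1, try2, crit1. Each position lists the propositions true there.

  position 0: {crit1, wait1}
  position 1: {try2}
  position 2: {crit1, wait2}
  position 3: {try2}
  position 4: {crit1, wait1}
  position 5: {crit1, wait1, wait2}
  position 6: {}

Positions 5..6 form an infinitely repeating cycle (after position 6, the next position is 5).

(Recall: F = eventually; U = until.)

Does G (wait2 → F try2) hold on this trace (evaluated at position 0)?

Does not hold

wait2 → F try2 must hold at every position from 0 onward. It fails at position 5, so G (wait2 → F try2) is false.
Positions where wait2 holds: 2, 5.
Check F try2 at each: 2→ok, 5→fails.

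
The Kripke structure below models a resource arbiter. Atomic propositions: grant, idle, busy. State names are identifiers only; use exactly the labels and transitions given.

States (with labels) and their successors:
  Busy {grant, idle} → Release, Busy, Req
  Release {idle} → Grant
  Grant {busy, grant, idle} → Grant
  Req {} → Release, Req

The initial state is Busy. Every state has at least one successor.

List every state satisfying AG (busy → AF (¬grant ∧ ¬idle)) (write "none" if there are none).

States satisfying busy → AF (¬grant ∧ ¬idle): {Busy, Release, Req}.
States satisfying AG (busy → AF (¬grant ∧ ¬idle)): ∅.

none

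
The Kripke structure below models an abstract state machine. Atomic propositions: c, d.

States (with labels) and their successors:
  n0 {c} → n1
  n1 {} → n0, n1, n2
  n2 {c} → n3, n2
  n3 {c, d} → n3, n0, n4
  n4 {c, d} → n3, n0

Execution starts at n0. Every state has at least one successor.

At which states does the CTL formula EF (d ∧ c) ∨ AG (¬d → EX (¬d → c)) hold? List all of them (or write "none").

States satisfying d ∧ c: {n3, n4}.
States satisfying EF (d ∧ c): {n0, n1, n2, n3, n4}.
States satisfying ¬d → EX (¬d → c): {n1, n2, n3, n4}.
States satisfying AG (¬d → EX (¬d → c)): ∅.
States satisfying EF (d ∧ c) ∨ AG (¬d → EX (¬d → c)): {n0, n1, n2, n3, n4}.

{n0, n1, n2, n3, n4}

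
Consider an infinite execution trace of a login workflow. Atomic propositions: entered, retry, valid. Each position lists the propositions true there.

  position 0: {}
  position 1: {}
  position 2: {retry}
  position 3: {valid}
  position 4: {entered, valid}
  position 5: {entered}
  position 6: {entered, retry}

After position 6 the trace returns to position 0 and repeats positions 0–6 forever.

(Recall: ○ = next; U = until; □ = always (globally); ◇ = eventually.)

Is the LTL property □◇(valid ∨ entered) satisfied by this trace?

◇(valid ∨ entered) holds at every position 0..6, and those are all positions ever visited, so □◇(valid ∨ entered) holds.

Satisfied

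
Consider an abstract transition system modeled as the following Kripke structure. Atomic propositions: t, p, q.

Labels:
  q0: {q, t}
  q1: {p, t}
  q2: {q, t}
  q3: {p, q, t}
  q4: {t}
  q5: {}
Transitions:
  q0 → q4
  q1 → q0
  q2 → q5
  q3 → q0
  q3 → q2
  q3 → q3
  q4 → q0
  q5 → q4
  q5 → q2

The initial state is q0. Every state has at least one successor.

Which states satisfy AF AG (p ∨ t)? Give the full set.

States satisfying AG (p ∨ t): {q0, q1, q4}.
States satisfying AF AG (p ∨ t): {q0, q1, q4}.

{q0, q1, q4}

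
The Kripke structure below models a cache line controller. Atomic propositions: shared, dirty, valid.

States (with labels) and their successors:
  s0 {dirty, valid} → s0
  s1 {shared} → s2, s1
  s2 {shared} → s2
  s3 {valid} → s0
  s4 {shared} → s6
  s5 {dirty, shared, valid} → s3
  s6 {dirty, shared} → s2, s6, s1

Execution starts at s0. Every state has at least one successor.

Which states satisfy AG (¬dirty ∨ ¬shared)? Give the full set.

{s0, s1, s2, s3}

States satisfying ¬dirty ∨ ¬shared: {s0, s1, s2, s3, s4}.
States satisfying AG (¬dirty ∨ ¬shared): {s0, s1, s2, s3}.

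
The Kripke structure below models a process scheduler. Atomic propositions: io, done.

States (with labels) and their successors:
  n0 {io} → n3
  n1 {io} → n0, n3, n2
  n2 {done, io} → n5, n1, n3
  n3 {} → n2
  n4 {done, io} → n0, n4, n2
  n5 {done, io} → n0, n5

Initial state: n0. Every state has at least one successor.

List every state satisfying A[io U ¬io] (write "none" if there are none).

States satisfying io: {n0, n1, n2, n4, n5}.
States satisfying ¬io: {n3}.
States satisfying A[io U ¬io]: {n0, n3}.

{n0, n3}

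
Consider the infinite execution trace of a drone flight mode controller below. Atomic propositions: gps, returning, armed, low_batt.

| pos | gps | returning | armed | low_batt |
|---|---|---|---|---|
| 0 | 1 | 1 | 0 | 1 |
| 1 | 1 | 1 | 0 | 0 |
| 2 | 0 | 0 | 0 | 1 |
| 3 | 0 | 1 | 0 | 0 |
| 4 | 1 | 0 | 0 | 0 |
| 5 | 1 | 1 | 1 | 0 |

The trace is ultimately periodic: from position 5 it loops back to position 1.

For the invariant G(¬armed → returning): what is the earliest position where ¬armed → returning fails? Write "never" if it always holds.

Check ¬armed → returning at each position in order: 0 ✓, 1 ✓.
At position 2 the labels are {low_batt}, so ¬armed → returning is false there. This is the first violation.

2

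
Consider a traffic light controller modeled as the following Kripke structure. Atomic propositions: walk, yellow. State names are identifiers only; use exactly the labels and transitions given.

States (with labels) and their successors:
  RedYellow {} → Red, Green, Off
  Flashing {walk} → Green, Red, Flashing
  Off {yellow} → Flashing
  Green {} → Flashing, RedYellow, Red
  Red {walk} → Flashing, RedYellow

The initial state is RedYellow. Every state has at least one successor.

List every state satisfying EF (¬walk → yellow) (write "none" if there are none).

States satisfying ¬walk → yellow: {Flashing, Off, Red}.
States satisfying EF (¬walk → yellow): {RedYellow, Flashing, Off, Green, Red}.

{RedYellow, Flashing, Off, Green, Red}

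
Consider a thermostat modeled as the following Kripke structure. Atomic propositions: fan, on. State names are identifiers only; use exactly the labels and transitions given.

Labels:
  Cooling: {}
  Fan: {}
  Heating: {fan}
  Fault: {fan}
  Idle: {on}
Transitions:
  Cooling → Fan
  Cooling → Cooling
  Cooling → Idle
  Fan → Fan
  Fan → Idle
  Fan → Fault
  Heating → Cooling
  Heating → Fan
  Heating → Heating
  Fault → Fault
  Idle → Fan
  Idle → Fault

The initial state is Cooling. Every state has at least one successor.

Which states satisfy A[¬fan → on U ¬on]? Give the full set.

States satisfying ¬fan → on: {Heating, Fault, Idle}.
States satisfying ¬on: {Cooling, Fan, Heating, Fault}.
States satisfying A[¬fan → on U ¬on]: {Cooling, Fan, Heating, Fault, Idle}.

{Cooling, Fan, Heating, Fault, Idle}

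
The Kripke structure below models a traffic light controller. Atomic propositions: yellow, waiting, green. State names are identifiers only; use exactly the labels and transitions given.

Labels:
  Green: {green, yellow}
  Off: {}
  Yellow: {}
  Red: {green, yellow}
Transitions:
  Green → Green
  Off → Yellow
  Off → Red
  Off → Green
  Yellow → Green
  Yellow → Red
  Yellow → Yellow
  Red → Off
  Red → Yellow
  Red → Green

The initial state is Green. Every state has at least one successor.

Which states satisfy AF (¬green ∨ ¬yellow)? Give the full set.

{Off, Yellow}

States satisfying ¬green ∨ ¬yellow: {Off, Yellow}.
States satisfying AF (¬green ∨ ¬yellow): {Off, Yellow}.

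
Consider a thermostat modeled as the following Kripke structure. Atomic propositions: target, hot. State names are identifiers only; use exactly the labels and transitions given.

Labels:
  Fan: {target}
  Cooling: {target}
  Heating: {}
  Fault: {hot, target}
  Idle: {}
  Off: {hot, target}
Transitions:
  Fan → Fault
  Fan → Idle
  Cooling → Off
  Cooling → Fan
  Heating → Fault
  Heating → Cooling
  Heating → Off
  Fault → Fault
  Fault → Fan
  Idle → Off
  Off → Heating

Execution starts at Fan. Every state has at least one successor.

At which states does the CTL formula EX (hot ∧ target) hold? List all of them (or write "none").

{Fan, Cooling, Heating, Fault, Idle}

States satisfying hot ∧ target: {Fault, Off}.
States satisfying EX (hot ∧ target): {Fan, Cooling, Heating, Fault, Idle}.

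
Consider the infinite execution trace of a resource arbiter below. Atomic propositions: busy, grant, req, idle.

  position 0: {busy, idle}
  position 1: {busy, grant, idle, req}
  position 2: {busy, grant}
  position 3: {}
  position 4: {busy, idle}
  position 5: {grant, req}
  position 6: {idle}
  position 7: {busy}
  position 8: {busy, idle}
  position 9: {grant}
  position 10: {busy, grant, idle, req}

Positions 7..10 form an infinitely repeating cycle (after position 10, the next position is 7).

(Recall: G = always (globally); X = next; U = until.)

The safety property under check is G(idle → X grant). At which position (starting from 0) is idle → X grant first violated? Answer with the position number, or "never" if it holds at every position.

6

Check idle → X grant at each position in order: 0 ✓, 1 ✓, 2 ✓, 3 ✓, 4 ✓, 5 ✓.
At position 6 the labels are {idle} and the next position 7 has {busy}, so idle → X grant is false there. This is the first violation.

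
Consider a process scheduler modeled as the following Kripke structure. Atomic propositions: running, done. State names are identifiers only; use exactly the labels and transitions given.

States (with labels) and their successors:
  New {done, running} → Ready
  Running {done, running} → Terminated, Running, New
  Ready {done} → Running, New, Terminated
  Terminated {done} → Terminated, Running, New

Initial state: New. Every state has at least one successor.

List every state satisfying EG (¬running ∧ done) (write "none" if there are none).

{Ready, Terminated}

States satisfying ¬running ∧ done: {Ready, Terminated}.
States satisfying EG (¬running ∧ done): {Ready, Terminated}.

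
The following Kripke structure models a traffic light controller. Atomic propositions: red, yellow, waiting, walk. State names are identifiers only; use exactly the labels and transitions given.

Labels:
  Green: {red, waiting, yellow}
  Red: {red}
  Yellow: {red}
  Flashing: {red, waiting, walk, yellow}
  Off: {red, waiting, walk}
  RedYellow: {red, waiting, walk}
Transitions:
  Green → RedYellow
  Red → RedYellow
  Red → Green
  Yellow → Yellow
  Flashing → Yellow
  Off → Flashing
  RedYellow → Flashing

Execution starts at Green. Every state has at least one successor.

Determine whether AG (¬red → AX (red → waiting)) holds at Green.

States satisfying ¬red → AX (red → waiting): {Green, Red, Yellow, Flashing, Off, RedYellow}.
States satisfying AG (¬red → AX (red → waiting)): {Green, Red, Yellow, Flashing, Off, RedYellow}.
Every state reachable from Green satisfies ¬red → AX (red → waiting).
Green ∈ Sat(AG (¬red → AX (red → waiting))).

Yes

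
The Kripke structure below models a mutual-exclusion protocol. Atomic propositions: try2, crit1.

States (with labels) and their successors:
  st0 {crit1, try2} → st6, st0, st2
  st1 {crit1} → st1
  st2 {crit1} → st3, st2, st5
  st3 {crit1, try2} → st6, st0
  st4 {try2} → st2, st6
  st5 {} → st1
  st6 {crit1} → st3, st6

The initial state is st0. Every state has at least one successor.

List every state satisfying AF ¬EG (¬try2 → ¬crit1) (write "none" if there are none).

{st1, st2, st4, st5, st6}

States satisfying ¬EG (¬try2 → ¬crit1): {st1, st2, st4, st5, st6}.
States satisfying AF ¬EG (¬try2 → ¬crit1): {st1, st2, st4, st5, st6}.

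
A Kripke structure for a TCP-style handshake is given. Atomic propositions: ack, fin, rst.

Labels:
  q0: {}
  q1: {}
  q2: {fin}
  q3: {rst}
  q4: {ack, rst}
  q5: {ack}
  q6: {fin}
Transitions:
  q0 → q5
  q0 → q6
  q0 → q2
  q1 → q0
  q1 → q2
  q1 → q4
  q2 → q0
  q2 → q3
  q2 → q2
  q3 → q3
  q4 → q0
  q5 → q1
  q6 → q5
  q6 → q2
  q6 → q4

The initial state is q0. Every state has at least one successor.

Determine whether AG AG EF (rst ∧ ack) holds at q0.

States satisfying AG EF (rst ∧ ack): ∅.
States satisfying AG AG EF (rst ∧ ack): ∅.
q0 is reachable from q0 and violates AG EF (rst ∧ ack), so AG fails at q0.
q0 ∉ Sat(AG AG EF (rst ∧ ack)).

Violated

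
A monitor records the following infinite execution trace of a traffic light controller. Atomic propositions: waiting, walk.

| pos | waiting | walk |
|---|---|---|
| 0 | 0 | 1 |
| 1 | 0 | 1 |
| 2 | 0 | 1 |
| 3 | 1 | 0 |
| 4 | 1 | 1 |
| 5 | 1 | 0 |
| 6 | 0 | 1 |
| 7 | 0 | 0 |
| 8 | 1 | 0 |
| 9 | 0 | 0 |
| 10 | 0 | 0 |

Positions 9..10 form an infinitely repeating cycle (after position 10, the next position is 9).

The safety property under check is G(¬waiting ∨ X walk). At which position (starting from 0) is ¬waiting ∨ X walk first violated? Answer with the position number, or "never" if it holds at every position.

Check ¬waiting ∨ X walk at each position in order: 0 ✓, 1 ✓, 2 ✓, 3 ✓.
At position 4 the labels are {waiting, walk} and the next position 5 has {waiting}, so ¬waiting ∨ X walk is false there. This is the first violation.

4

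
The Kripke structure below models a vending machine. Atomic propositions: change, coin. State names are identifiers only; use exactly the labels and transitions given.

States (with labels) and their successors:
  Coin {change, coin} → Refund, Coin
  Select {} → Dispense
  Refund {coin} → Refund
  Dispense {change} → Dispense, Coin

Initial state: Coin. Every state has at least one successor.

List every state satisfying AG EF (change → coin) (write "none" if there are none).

{Coin, Select, Refund, Dispense}

States satisfying EF (change → coin): {Coin, Select, Refund, Dispense}.
States satisfying AG EF (change → coin): {Coin, Select, Refund, Dispense}.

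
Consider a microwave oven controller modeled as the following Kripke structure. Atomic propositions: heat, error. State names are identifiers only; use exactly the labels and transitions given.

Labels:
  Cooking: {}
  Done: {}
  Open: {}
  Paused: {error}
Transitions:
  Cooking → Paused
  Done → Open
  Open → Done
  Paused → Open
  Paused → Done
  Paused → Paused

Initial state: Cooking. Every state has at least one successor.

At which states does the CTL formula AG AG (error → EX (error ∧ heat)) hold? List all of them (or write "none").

{Done, Open}

States satisfying AG (error → EX (error ∧ heat)): {Done, Open}.
States satisfying AG AG (error → EX (error ∧ heat)): {Done, Open}.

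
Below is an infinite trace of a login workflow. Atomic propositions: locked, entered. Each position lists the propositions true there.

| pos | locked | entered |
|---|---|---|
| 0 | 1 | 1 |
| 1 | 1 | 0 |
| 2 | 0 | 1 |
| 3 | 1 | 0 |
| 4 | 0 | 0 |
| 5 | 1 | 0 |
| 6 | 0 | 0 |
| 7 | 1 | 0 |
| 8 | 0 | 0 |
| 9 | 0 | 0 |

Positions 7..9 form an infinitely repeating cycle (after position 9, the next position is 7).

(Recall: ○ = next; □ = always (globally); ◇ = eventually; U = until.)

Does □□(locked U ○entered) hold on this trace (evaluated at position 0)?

□(locked U ○entered) must hold at every position from 0 onward. It fails at position 0, so □□(locked U ○entered) is false.

Does not hold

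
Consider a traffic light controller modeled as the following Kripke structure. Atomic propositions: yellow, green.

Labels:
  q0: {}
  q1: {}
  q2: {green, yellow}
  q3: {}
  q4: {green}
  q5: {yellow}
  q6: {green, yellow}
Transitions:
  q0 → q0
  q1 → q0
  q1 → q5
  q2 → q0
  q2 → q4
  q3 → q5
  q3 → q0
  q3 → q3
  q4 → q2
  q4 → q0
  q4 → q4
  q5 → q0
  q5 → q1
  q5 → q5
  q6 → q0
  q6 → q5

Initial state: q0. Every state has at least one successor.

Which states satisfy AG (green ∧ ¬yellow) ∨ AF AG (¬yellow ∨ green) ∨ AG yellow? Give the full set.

{q0, q2, q4}

States satisfying green ∧ ¬yellow: {q4}.
States satisfying AG (green ∧ ¬yellow): ∅.
States satisfying AG (¬yellow ∨ green): {q0, q2, q4}.
States satisfying AF AG (¬yellow ∨ green): {q0, q2, q4}.
States satisfying yellow: {q2, q5, q6}.
States satisfying AG yellow: ∅.
States satisfying AF AG (¬yellow ∨ green) ∨ AG yellow: {q0, q2, q4}.
States satisfying AG (green ∧ ¬yellow) ∨ AF AG (¬yellow ∨ green) ∨ AG yellow: {q0, q2, q4}.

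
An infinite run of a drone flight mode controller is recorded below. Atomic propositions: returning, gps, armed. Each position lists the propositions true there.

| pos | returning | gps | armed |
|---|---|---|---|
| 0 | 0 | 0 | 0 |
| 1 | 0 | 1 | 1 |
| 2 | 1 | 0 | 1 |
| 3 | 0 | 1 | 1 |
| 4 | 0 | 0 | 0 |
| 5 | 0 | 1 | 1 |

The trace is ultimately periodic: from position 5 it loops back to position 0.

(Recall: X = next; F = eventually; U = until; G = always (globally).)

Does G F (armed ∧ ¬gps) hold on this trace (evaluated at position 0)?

F (armed ∧ ¬gps) holds at every position 0..5, and those are all positions ever visited, so G F (armed ∧ ¬gps) holds.

Yes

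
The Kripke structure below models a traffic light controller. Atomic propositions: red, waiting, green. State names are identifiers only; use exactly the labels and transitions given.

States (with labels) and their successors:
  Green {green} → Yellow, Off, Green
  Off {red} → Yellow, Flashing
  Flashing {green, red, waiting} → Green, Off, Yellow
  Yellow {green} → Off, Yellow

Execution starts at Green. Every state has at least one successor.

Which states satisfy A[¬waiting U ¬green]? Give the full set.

{Off}

States satisfying ¬waiting: {Green, Off, Yellow}.
States satisfying ¬green: {Off}.
States satisfying A[¬waiting U ¬green]: {Off}.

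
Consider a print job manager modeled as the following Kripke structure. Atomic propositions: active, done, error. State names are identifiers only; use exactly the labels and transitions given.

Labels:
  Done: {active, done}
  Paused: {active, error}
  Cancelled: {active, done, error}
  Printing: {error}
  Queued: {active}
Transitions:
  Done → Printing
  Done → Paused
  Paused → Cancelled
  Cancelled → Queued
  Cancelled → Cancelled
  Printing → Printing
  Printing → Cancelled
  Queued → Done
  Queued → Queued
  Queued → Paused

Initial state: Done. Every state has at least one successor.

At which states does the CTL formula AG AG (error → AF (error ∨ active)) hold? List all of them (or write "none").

States satisfying AG (error → AF (error ∨ active)): {Done, Paused, Cancelled, Printing, Queued}.
States satisfying AG AG (error → AF (error ∨ active)): {Done, Paused, Cancelled, Printing, Queued}.

{Done, Paused, Cancelled, Printing, Queued}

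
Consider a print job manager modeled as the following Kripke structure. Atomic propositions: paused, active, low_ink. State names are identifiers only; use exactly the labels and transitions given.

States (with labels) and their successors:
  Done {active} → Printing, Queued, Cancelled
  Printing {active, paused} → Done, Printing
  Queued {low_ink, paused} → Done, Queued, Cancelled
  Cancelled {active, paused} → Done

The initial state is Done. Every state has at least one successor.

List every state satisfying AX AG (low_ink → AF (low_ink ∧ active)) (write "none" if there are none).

none

States satisfying AG (low_ink → AF (low_ink ∧ active)): ∅.
States satisfying AX AG (low_ink → AF (low_ink ∧ active)): ∅.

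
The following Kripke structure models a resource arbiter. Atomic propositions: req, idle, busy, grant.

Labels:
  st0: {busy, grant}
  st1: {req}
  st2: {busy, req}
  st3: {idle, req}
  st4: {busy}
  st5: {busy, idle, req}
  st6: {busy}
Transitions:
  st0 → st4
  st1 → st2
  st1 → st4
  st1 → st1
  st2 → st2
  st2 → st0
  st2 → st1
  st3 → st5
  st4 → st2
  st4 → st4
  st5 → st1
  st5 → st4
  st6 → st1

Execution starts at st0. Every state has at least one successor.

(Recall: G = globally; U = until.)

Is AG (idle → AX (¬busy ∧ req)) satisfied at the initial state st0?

Satisfied

States satisfying idle → AX (¬busy ∧ req): {st0, st1, st2, st4, st6}.
States satisfying AG (idle → AX (¬busy ∧ req)): {st0, st1, st2, st4, st6}.
Every state reachable from st0 satisfies idle → AX (¬busy ∧ req).
st0 ∈ Sat(AG (idle → AX (¬busy ∧ req))).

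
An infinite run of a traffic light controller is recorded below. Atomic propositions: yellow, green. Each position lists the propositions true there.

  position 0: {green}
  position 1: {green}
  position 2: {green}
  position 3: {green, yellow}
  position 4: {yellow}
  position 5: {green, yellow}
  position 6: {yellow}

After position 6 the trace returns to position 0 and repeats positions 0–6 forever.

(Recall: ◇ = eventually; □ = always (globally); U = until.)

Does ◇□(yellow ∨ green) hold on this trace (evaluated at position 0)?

□(yellow ∨ green) holds at position 0, which is reachable from 0, so ◇□(yellow ∨ green) holds.

Satisfied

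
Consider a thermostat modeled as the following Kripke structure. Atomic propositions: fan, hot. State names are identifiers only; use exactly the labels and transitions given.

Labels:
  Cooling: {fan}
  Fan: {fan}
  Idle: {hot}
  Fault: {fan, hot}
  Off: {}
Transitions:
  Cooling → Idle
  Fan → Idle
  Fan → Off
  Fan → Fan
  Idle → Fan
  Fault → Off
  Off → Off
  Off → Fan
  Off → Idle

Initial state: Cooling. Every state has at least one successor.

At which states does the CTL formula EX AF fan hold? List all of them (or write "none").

States satisfying AF fan: {Cooling, Fan, Idle, Fault}.
States satisfying EX AF fan: {Cooling, Fan, Idle, Off}.

{Cooling, Fan, Idle, Off}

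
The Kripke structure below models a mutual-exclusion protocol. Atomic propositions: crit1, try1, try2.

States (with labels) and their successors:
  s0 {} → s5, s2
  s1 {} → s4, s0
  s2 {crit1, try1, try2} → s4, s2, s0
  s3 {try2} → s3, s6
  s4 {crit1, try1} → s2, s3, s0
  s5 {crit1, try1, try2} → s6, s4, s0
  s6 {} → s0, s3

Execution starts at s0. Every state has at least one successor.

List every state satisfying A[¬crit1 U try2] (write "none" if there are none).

{s0, s2, s3, s5, s6}

States satisfying ¬crit1: {s0, s1, s3, s6}.
States satisfying try2: {s2, s3, s5}.
States satisfying A[¬crit1 U try2]: {s0, s2, s3, s5, s6}.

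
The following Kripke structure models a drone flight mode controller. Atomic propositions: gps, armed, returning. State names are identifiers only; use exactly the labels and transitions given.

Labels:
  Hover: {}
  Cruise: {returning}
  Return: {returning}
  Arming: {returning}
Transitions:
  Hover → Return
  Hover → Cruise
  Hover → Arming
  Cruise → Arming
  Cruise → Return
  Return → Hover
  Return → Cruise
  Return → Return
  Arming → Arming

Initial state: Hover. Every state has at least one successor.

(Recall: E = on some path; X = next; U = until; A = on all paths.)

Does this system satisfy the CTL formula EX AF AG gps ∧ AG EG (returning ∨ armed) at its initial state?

States satisfying AF AG gps: ∅.
States satisfying EX AF AG gps: ∅.
States satisfying EG (returning ∨ armed): {Cruise, Return, Arming}.
States satisfying AG EG (returning ∨ armed): {Arming}.
States satisfying EX AF AG gps ∧ AG EG (returning ∨ armed): ∅.
Hover ∉ Sat(EX AF AG gps ∧ AG EG (returning ∨ armed)).

No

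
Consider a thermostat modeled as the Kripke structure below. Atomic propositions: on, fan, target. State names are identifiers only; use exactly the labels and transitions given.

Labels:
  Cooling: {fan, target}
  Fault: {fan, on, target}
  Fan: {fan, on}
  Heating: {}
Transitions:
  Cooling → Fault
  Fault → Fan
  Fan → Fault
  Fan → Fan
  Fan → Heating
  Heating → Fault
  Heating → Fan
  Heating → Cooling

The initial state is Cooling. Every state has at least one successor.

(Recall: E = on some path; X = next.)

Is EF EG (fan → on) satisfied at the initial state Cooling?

Satisfied

States satisfying EG (fan → on): {Fault, Fan, Heating}.
States satisfying EF EG (fan → on): {Cooling, Fault, Fan, Heating}.
Some path from Cooling reaches a state where EG (fan → on) holds.
Cooling ∈ Sat(EF EG (fan → on)).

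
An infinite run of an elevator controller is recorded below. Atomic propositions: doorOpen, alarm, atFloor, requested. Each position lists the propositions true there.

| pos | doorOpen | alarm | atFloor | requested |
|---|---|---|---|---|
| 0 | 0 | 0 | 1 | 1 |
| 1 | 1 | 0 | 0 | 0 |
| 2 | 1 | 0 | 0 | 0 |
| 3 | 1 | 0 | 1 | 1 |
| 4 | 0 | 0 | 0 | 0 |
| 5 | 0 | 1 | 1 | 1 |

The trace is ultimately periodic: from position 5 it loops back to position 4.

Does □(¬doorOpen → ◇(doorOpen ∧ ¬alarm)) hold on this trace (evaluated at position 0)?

¬doorOpen → ◇(doorOpen ∧ ¬alarm) must hold at every position from 0 onward. It fails at position 4, so □(¬doorOpen → ◇(doorOpen ∧ ¬alarm)) is false.
Positions where ¬doorOpen holds: 0, 4, 5.
Check ◇(doorOpen ∧ ¬alarm) at each: 0→ok, 4→fails, 5→fails.

Does not hold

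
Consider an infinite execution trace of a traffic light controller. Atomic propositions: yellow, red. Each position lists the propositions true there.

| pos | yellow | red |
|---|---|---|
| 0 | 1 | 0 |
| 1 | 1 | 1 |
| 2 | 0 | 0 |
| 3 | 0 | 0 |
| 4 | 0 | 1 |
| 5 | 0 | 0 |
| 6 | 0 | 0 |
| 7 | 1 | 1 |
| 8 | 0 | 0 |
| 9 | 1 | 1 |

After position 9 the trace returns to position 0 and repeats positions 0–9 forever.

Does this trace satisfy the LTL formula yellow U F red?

Walking from position 0: F red first holds at position 0, and yellow holds at every earlier position along the way, so yellow U F red holds.

Holds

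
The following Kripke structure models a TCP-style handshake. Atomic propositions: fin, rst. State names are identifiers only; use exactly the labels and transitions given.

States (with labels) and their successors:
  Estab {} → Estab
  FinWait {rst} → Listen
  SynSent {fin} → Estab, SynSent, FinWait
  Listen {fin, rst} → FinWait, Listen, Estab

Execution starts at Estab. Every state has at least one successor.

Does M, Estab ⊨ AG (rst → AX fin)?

Holds

States satisfying rst → AX fin: {Estab, FinWait, SynSent}.
States satisfying AG (rst → AX fin): {Estab}.
Every state reachable from Estab satisfies rst → AX fin.
Estab ∈ Sat(AG (rst → AX fin)).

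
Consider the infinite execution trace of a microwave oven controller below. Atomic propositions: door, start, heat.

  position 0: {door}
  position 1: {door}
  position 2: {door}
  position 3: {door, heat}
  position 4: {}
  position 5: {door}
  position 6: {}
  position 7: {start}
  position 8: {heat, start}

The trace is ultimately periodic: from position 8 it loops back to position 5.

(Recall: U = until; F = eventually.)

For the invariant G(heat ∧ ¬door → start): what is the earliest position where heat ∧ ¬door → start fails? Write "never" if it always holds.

never

heat ∧ ¬door → start holds at every position 0..8, and those are all the positions the trace ever visits, so the invariant G(heat ∧ ¬door → start) is never violated.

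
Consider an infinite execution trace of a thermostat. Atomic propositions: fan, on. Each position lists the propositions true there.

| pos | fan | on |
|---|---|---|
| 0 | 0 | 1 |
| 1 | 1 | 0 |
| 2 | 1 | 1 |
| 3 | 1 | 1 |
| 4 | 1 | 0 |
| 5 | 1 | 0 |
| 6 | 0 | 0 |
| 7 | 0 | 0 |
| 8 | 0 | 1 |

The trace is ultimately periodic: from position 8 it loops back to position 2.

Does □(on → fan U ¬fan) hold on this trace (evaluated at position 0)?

Holds

on → fan U ¬fan holds at every position 0..8, and those are all positions ever visited, so □(on → fan U ¬fan) holds.
Positions where on holds: 0, 2, 3, 8.
Check fan U ¬fan at each: 0→ok, 2→ok, 3→ok, 8→ok.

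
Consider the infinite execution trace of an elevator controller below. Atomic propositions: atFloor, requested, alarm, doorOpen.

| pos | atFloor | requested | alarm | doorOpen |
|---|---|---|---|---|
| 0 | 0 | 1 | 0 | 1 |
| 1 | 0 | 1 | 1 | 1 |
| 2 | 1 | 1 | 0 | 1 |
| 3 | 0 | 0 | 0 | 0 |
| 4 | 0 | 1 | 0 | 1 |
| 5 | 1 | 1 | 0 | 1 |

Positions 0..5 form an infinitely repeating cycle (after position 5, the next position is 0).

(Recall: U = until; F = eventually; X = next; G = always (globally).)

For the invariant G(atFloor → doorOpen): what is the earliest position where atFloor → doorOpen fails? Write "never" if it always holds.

never

atFloor → doorOpen holds at every position 0..5, and those are all the positions the trace ever visits, so the invariant G(atFloor → doorOpen) is never violated.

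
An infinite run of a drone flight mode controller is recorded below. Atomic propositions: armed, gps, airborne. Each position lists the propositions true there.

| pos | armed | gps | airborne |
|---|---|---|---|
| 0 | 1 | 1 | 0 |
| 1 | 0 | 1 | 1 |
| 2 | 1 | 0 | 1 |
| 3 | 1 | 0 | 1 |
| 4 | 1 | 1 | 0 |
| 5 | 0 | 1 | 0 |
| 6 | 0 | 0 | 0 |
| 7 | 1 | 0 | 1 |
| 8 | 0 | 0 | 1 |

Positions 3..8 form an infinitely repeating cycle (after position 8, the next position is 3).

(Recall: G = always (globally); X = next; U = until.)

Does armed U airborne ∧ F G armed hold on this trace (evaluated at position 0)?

Violated

Walking from position 0: airborne first holds at position 1, and armed holds at every earlier position along the way, so armed U airborne holds.
G armed is false at every position 0..8, so it never becomes true and F G armed fails.
At position 0: armed U airborne is true; F G armed is false; so armed U airborne ∧ F G armed is false.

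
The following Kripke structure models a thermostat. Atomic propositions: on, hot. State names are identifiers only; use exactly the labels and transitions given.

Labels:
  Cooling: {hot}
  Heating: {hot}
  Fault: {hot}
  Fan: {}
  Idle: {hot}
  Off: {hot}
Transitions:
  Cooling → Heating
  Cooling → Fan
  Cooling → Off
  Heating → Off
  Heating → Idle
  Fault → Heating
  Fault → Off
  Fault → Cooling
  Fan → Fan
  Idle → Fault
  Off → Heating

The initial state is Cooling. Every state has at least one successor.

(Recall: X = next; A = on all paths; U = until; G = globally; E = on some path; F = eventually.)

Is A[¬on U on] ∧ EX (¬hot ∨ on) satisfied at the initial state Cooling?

No

States satisfying ¬on: {Cooling, Heating, Fault, Fan, Idle, Off}.
States satisfying on: ∅.
States satisfying A[¬on U on]: ∅.
States satisfying ¬hot ∨ on: {Fan}.
States satisfying EX (¬hot ∨ on): {Cooling, Fan}.
States satisfying A[¬on U on] ∧ EX (¬hot ∨ on): ∅.
Cooling ∉ Sat(A[¬on U on] ∧ EX (¬hot ∨ on)).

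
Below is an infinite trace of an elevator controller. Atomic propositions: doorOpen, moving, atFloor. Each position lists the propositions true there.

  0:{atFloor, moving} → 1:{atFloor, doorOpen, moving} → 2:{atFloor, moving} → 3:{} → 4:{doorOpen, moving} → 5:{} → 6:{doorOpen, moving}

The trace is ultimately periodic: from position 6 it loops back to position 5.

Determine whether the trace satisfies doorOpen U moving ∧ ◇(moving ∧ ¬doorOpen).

Yes

Walking from position 0: moving first holds at position 0, and doorOpen holds at every earlier position along the way, so doorOpen U moving holds.
moving ∧ ¬doorOpen holds at position 0, which is reachable from 0, so ◇(moving ∧ ¬doorOpen) holds.
At position 0: doorOpen U moving is true; ◇(moving ∧ ¬doorOpen) is true; so doorOpen U moving ∧ ◇(moving ∧ ¬doorOpen) is true.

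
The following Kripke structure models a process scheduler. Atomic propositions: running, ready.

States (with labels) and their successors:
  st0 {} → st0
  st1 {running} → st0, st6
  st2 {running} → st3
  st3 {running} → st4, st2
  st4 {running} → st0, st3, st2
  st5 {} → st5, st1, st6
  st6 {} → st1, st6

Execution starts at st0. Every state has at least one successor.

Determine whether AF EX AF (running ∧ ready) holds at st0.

States satisfying EX AF (running ∧ ready): ∅.
States satisfying AF EX AF (running ∧ ready): ∅.
There is a path from st0 along which EX AF (running ∧ ready) never holds.
st0 ∉ Sat(AF EX AF (running ∧ ready)).

No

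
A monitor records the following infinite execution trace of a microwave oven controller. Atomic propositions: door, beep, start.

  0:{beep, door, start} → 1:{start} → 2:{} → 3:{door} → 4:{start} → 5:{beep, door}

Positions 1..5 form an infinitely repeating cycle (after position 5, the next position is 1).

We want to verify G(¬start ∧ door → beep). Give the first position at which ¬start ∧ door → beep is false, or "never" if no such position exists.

3

Check ¬start ∧ door → beep at each position in order: 0 ✓, 1 ✓, 2 ✓.
At position 3 the labels are {door}, so ¬start ∧ door → beep is false there. This is the first violation.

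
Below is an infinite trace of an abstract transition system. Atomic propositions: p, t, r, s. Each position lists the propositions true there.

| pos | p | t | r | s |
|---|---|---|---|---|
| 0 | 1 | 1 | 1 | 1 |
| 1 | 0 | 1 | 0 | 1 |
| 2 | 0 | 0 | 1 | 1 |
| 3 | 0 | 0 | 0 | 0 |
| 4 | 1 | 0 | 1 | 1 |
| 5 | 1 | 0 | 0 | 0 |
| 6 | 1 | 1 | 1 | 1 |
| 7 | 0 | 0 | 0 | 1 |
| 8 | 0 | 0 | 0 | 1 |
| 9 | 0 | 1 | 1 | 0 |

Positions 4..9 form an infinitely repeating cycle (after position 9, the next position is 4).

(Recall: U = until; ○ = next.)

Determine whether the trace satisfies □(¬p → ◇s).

¬p → ◇s holds at every position 0..9, and those are all positions ever visited, so □(¬p → ◇s) holds.
Positions where ¬p holds: 1, 2, 3, 7, 8, 9.
Check ◇s at each: 1→ok, 2→ok, 3→ok, 7→ok, 8→ok, 9→ok.

Satisfied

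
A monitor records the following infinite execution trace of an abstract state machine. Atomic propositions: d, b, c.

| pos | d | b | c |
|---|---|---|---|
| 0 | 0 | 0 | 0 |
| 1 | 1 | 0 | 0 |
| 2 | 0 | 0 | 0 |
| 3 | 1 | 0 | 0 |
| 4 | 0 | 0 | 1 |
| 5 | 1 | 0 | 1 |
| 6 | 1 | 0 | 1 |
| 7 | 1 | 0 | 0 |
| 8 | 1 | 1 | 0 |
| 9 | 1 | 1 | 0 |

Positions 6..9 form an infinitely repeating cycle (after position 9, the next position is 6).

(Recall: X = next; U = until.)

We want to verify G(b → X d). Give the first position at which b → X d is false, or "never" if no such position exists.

never

b → X d holds at every position 0..9, and those are all the positions the trace ever visits, so the invariant G(b → X d) is never violated.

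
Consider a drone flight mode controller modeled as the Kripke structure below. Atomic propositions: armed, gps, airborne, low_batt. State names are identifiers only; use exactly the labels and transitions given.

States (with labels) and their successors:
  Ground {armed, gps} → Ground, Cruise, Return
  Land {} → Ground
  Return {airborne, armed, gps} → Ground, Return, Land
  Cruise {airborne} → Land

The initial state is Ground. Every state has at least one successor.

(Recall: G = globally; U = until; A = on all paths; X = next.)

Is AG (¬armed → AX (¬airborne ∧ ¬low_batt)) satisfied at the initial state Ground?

States satisfying ¬armed → AX (¬airborne ∧ ¬low_batt): {Ground, Land, Return, Cruise}.
States satisfying AG (¬armed → AX (¬airborne ∧ ¬low_batt)): {Ground, Land, Return, Cruise}.
Every state reachable from Ground satisfies ¬armed → AX (¬airborne ∧ ¬low_batt).
Ground ∈ Sat(AG (¬armed → AX (¬airborne ∧ ¬low_batt))).

Satisfied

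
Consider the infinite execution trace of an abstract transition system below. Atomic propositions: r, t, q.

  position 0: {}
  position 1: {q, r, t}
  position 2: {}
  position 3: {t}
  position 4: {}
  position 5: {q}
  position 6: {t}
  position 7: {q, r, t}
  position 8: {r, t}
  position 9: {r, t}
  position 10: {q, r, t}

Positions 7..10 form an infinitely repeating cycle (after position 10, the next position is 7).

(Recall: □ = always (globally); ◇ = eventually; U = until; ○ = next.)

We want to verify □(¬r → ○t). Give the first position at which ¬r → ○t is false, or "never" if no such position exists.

Check ¬r → ○t at each position in order: 0 ✓, 1 ✓, 2 ✓.
At position 3 the labels are {t} and the next position 4 has {}, so ¬r → ○t is false there. This is the first violation.

3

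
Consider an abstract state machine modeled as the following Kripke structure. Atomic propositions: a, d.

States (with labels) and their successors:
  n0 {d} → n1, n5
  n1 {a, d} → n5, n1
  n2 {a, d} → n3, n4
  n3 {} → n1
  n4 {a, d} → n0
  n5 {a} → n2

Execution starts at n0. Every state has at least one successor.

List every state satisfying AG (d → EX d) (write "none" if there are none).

{n0, n1, n2, n3, n4, n5}

States satisfying d → EX d: {n0, n1, n2, n3, n4, n5}.
States satisfying AG (d → EX d): {n0, n1, n2, n3, n4, n5}.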